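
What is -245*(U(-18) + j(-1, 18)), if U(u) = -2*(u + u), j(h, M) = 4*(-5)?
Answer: -12740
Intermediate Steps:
j(h, M) = -20
U(u) = -4*u
-245*(U(-18) + j(-1, 18)) = -245*(-4*(-18) - 20) = -245*(72 - 20) = -245*52 = -12740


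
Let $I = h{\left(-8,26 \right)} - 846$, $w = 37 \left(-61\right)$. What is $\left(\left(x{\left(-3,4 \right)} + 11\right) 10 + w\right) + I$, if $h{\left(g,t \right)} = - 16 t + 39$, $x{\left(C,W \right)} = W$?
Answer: $-3330$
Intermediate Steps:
$w = -2257$
$h{\left(g,t \right)} = 39 - 16 t$
$I = -1223$ ($I = \left(39 - 416\right) - 846 = -377 - 846 = -1223$)
$\left(\left(x{\left(-3,4 \right)} + 11\right) 10 + w\right) + I = \left(\left(4 + 11\right) 10 - 2257\right) - 1223 = \left(15 \cdot 10 - 2257\right) - 1223 = \left(150 - 2257\right) - 1223 = -2107 - 1223 = -3330$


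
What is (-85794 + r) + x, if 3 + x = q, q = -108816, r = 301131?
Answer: 106518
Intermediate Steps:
x = -108819 (x = -3 - 108816 = -108819)
(-85794 + r) + x = (-85794 + 301131) - 108819 = 215337 - 108819 = 106518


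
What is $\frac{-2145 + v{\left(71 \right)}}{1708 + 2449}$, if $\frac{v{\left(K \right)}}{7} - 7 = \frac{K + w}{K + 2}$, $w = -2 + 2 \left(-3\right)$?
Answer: $- \frac{152567}{303461} \approx -0.50276$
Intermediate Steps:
$w = -8$ ($w = -2 - 6 = -8$)
$v{\left(K \right)} = 49 + \frac{7 \left(-8 + K\right)}{2 + K}$ ($v{\left(K \right)} = 49 + 7 \frac{K - 8}{K + 2} = 49 + 7 \frac{-8 + K}{2 + K} = 49 + \frac{7 \left(-8 + K\right)}{2 + K}$)
$\frac{-2145 + v{\left(71 \right)}}{1708 + 2449} = \frac{-2145 + \frac{14 \left(3 + 4 \cdot 71\right)}{2 + 71}}{1708 + 2449} = \frac{-2145 + \frac{14 \left(3 + 284\right)}{73}}{4157} = \left(-2145 + 14 \cdot \frac{1}{73} \cdot 287\right) \frac{1}{4157} = \left(-2145 + \frac{4018}{73}\right) \frac{1}{4157} = \left(- \frac{152567}{73}\right) \frac{1}{4157} = - \frac{152567}{303461}$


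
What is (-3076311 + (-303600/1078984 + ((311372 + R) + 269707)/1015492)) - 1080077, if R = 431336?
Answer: -569268996078545313/136962452516 ≈ -4.1564e+6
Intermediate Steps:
(-3076311 + (-303600/1078984 + ((311372 + R) + 269707)/1015492)) - 1080077 = (-3076311 + (-303600/1078984 + ((311372 + 431336) + 269707)/1015492)) - 1080077 = (-3076311 + (-303600*1/1078984 + (742708 + 269707)*(1/1015492))) - 1080077 = (-3076311 + (-37950/134873 + 1012415*(1/1015492))) - 1080077 = (-3076311 + (-37950/134873 + 1012415/1015492)) - 1080077 = (-3076311 + 98009526895/136962452516) - 1080077 = -421339001252421581/136962452516 - 1080077 = -569268996078545313/136962452516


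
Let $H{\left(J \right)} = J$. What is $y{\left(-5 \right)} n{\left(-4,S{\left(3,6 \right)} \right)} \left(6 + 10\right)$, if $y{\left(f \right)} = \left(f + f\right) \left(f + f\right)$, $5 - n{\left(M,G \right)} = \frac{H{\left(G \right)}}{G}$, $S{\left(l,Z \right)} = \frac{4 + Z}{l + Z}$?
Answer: $6400$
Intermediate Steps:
$S{\left(l,Z \right)} = \frac{4 + Z}{Z + l}$
$n{\left(M,G \right)} = 4$ ($n{\left(M,G \right)} = 5 - \frac{G}{G} = 5 - 1 = 4$)
$y{\left(f \right)} = 4 f^{2}$ ($y{\left(f \right)} = 2 f 2 f = 4 f^{2}$)
$y{\left(-5 \right)} n{\left(-4,S{\left(3,6 \right)} \right)} \left(6 + 10\right) = 4 \left(-5\right)^{2} \cdot 4 \left(6 + 10\right) = 4 \cdot 25 \cdot 4 \cdot 16 = 100 \cdot 4 \cdot 16 = 400 \cdot 16 = 6400$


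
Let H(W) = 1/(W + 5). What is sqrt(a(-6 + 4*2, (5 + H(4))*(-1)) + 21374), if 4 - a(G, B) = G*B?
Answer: sqrt(192494)/3 ≈ 146.25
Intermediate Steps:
H(W) = 1/(5 + W)
a(G, B) = 4 - B*G (a(G, B) = 4 - G*B = 4 - B*G)
sqrt(a(-6 + 4*2, (5 + H(4))*(-1)) + 21374) = sqrt((4 - (5 + 1/(5 + 4))*(-1)*(-6 + 4*2)) + 21374) = sqrt((4 - (5 + 1/9)*(-1)*(-6 + 8)) + 21374) = sqrt((4 - 1*(5 + 1/9)*(-1)*2) + 21374) = sqrt((4 - 1*(46/9)*(-1)*2) + 21374) = sqrt((4 - 1*(-46/9)*2) + 21374) = sqrt((4 + 92/9) + 21374) = sqrt(128/9 + 21374) = sqrt(192494/9) = sqrt(192494)/3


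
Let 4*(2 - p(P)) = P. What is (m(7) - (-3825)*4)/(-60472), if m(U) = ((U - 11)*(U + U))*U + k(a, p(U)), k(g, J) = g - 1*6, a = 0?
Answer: -7451/30236 ≈ -0.24643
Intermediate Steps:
p(P) = 2 - P/4
k(g, J) = -6 + g (k(g, J) = g - 6 = -6 + g)
m(U) = -6 + 2*U**2*(-11 + U) (m(U) = ((U - 11)*(U + U))*U + (-6 + 0) = ((-11 + U)*(2*U))*U - 6 = (2*U*(-11 + U))*U - 6 = 2*U**2*(-11 + U) - 6 = -6 + 2*U**2*(-11 + U))
(m(7) - (-3825)*4)/(-60472) = ((-6 - 22*7**2 + 2*7**3) - (-3825)*4)/(-60472) = ((-6 - 22*49 + 2*343) - 153*(-100))*(-1/60472) = ((-6 - 1078 + 686) + 15300)*(-1/60472) = (-398 + 15300)*(-1/60472) = 14902*(-1/60472) = -7451/30236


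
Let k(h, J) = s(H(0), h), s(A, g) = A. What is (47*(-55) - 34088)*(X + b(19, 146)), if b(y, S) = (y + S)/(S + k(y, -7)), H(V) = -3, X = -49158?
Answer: 1802729019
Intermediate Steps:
k(h, J) = -3
b(y, S) = (S + y)/(-3 + S) (b(y, S) = (y + S)/(S - 3) = (S + y)/(-3 + S))
(47*(-55) - 34088)*(X + b(19, 146)) = (47*(-55) - 34088)*(-49158 + (146 + 19)/(-3 + 146)) = (-2585 - 34088)*(-49158 + 165/143) = -36673*(-49158 + (1/143)*165) = -36673*(-49158 + 15/13) = -36673*(-639039/13) = 1802729019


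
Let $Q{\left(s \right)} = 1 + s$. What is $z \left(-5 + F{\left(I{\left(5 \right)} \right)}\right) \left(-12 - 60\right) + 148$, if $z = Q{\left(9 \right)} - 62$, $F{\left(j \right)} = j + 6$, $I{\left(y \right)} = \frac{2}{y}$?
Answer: $\frac{26948}{5} \approx 5389.6$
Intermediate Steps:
$F{\left(j \right)} = 6 + j$
$z = -52$ ($z = \left(1 + 9\right) - 62 = 10 - 62 = -52$)
$z \left(-5 + F{\left(I{\left(5 \right)} \right)}\right) \left(-12 - 60\right) + 148 = - 52 \left(-5 + \left(6 + \frac{2}{5}\right)\right) \left(-12 - 60\right) + 148 = - 52 \left(-5 + \left(6 + 2 \cdot \frac{1}{5}\right)\right) \left(-72\right) + 148 = - 52 \left(-5 + \left(6 + \frac{2}{5}\right)\right) \left(-72\right) + 148 = - 52 \left(-5 + \frac{32}{5}\right) \left(-72\right) + 148 = - 52 \cdot \frac{7}{5} \left(-72\right) + 148 = \left(-52\right) \left(- \frac{504}{5}\right) + 148 = \frac{26208}{5} + 148 = \frac{26948}{5}$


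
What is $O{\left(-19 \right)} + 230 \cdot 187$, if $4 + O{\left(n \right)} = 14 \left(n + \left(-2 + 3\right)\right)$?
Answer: $42754$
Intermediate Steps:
$O{\left(n \right)} = 10 + 14 n$ ($O{\left(n \right)} = -4 + 14 \left(n + \left(-2 + 3\right)\right) = -4 + 14 \left(n + 1\right) = -4 + 14 \left(1 + n\right) = -4 + \left(14 + 14 n\right) = 10 + 14 n$)
$O{\left(-19 \right)} + 230 \cdot 187 = \left(10 + 14 \left(-19\right)\right) + 230 \cdot 187 = \left(10 - 266\right) + 43010 = -256 + 43010 = 42754$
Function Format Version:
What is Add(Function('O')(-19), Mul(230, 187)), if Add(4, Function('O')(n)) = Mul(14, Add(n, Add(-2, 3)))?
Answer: 42754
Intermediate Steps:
Function('O')(n) = Add(10, Mul(14, n)) (Function('O')(n) = Add(-4, Mul(14, Add(n, Add(-2, 3)))) = Add(-4, Mul(14, Add(n, 1))) = Add(-4, Mul(14, Add(1, n))) = Add(-4, Add(14, Mul(14, n))) = Add(10, Mul(14, n)))
Add(Function('O')(-19), Mul(230, 187)) = Add(Add(10, Mul(14, -19)), Mul(230, 187)) = Add(Add(10, -266), 43010) = Add(-256, 43010) = 42754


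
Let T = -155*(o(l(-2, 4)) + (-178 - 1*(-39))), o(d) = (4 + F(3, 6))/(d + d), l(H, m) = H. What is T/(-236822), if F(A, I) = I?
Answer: -43865/473644 ≈ -0.092612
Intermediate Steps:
o(d) = 5/d (o(d) = (4 + 6)/(d + d) = 10/((2*d)) = 10*(1/(2*d)) = 5/d)
T = 43865/2 (T = -155*(5/(-2) + (-178 - 1*(-39))) = -155*(5*(-½) + (-178 + 39)) = -155*(-5/2 - 139) = -155*(-283/2) = 43865/2 ≈ 21933.)
T/(-236822) = (43865/2)/(-236822) = (43865/2)*(-1/236822) = -43865/473644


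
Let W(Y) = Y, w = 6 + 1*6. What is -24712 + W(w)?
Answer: -24700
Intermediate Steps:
w = 12 (w = 6 + 6 = 12)
-24712 + W(w) = -24712 + 12 = -24700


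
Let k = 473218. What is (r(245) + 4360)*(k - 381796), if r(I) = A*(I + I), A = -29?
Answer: -900506700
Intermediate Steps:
r(I) = -58*I (r(I) = -29*(I + I) = -58*I)
(r(245) + 4360)*(k - 381796) = (-58*245 + 4360)*(473218 - 381796) = (-14210 + 4360)*91422 = -9850*91422 = -900506700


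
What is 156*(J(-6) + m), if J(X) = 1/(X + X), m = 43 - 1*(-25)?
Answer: 10595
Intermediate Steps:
m = 68 (m = 43 + 25 = 68)
J(X) = 1/(2*X)
156*(J(-6) + m) = 156*((½)/(-6) + 68) = 156*((½)*(-⅙) + 68) = 156*(-1/12 + 68) = 156*(815/12) = 10595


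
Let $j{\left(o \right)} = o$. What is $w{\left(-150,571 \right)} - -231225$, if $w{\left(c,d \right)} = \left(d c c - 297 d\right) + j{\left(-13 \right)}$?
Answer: $12909125$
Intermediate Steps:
$w{\left(c,d \right)} = -13 - 297 d + d c^{2}$ ($w{\left(c,d \right)} = \left(d c c - 297 d\right) - 13 = \left(c d c - 297 d\right) - 13 = \left(d c^{2} - 297 d\right) - 13 = \left(- 297 d + d c^{2}\right) - 13 = -13 - 297 d + d c^{2}$)
$w{\left(-150,571 \right)} - -231225 = \left(-13 - 169587 + 571 \left(-150\right)^{2}\right) - -231225 = \left(-13 - 169587 + 571 \cdot 22500\right) + 231225 = \left(-13 - 169587 + 12847500\right) + 231225 = 12677900 + 231225 = 12909125$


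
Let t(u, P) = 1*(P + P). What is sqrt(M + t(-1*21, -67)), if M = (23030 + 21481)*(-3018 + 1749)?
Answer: I*sqrt(56484593) ≈ 7515.6*I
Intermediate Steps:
M = -56484459 (M = 44511*(-1269) = -56484459)
t(u, P) = 2*P (t(u, P) = 1*(2*P) = 2*P)
sqrt(M + t(-1*21, -67)) = sqrt(-56484459 + 2*(-67)) = sqrt(-56484459 - 134) = sqrt(-56484593) = I*sqrt(56484593)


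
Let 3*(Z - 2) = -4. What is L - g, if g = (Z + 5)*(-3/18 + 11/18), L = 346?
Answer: 9274/27 ≈ 343.48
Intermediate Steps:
Z = ⅔ (Z = 2 + (⅓)*(-4) = 2 - 4/3 = ⅔ ≈ 0.66667)
g = 68/27 (g = (⅔ + 5)*(-3/18 + 11/18) = 17*(-3*1/18 + 11*(1/18))/3 = 17*(-⅙ + 11/18)/3 = (17/3)*(4/9) = 68/27 ≈ 2.5185)
L - g = 346 - 1*68/27 = 346 - 68/27 = 9274/27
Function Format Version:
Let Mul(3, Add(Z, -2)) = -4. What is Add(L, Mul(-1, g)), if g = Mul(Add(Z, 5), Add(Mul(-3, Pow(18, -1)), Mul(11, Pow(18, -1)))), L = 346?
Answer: Rational(9274, 27) ≈ 343.48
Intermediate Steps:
Z = Rational(2, 3) (Z = Add(2, Mul(Rational(1, 3), -4)) = Add(2, Rational(-4, 3)) = Rational(2, 3) ≈ 0.66667)
g = Rational(68, 27) (g = Mul(Add(Rational(2, 3), 5), Add(Mul(-3, Pow(18, -1)), Mul(11, Pow(18, -1)))) = Mul(Rational(17, 3), Add(Mul(-3, Rational(1, 18)), Mul(11, Rational(1, 18)))) = Mul(Rational(17, 3), Add(Rational(-1, 6), Rational(11, 18))) = Mul(Rational(17, 3), Rational(4, 9)) = Rational(68, 27) ≈ 2.5185)
Add(L, Mul(-1, g)) = Add(346, Mul(-1, Rational(68, 27))) = Add(346, Rational(-68, 27)) = Rational(9274, 27)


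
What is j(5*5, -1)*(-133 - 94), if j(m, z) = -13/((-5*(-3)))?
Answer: 2951/15 ≈ 196.73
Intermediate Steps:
j(m, z) = -13/15
j(5*5, -1)*(-133 - 94) = -13*(-133 - 94)/15 = -13/15*(-227) = 2951/15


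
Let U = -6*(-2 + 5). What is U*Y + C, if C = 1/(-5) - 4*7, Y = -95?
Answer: 8409/5 ≈ 1681.8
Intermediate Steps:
U = -18 (U = -6*3 = -18)
C = -141/5 (C = -⅕ - 28 = -141/5 ≈ -28.200)
U*Y + C = -18*(-95) - 141/5 = 1710 - 141/5 = 8409/5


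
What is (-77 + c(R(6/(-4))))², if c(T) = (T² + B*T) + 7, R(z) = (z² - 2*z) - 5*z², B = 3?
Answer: 2704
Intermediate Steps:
R(z) = -4*z² - 2*z
c(T) = 7 + T² + 3*T (c(T) = (T² + 3*T) + 7 = 7 + T² + 3*T)
(-77 + c(R(6/(-4))))² = (-77 + (7 + (-2*6/(-4)*(1 + 2*(6/(-4))))² + 3*(-2*6/(-4)*(1 + 2*(6/(-4))))))² = (-77 + (7 + (-2*6*(-¼)*(1 + 2*(6*(-¼))))² + 3*(-2*6*(-¼)*(1 + 2*(6*(-¼))))))² = (-77 + (7 + (-2*(-3/2)*(1 + 2*(-3/2)))² + 3*(-2*(-3/2)*(1 + 2*(-3/2)))))² = (-77 + (7 + (-2*(-3/2)*(1 - 3))² + 3*(-2*(-3/2)*(1 - 3))))² = (-77 + (7 + (-2*(-3/2)*(-2))² + 3*(-2*(-3/2)*(-2))))² = (-77 + (7 + (-6)² + 3*(-6)))² = (-77 + (7 + 36 - 18))² = (-77 + 25)² = (-52)² = 2704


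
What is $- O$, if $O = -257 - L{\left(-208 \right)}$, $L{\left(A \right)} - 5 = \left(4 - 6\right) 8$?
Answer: $246$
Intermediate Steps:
$L{\left(A \right)} = -11$ ($L{\left(A \right)} = 5 + \left(4 - 6\right) 8 = 5 - 16 = -11$)
$O = -246$ ($O = -257 - -11 = -257 + 11 = -246$)
$- O = \left(-1\right) \left(-246\right) = 246$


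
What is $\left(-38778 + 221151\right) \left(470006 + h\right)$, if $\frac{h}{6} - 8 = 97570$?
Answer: $192489959802$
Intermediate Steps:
$h = 585468$ ($h = 48 + 6 \cdot 97570 = 48 + 585420 = 585468$)
$\left(-38778 + 221151\right) \left(470006 + h\right) = \left(-38778 + 221151\right) \left(470006 + 585468\right) = 182373 \cdot 1055474 = 192489959802$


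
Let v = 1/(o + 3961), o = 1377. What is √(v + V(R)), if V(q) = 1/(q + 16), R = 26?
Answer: √75385905/56049 ≈ 0.15491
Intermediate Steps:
V(q) = 1/(16 + q)
v = 1/5338 (v = 1/(1377 + 3961) = 1/5338 ≈ 0.00018734)
√(v + V(R)) = √(1/5338 + 1/(16 + 26)) = √(1/5338 + 1/42) = √(1345/56049) = √75385905/56049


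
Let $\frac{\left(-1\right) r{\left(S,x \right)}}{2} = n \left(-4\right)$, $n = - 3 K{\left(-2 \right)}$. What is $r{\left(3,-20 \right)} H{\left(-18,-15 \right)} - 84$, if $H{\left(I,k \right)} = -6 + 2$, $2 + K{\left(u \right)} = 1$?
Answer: $-180$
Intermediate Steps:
$K{\left(u \right)} = -1$ ($K{\left(u \right)} = -2 + 1 = -1$)
$n = 3$ ($n = \left(-3\right) \left(-1\right) = 3$)
$H{\left(I,k \right)} = -4$
$r{\left(S,x \right)} = 24$ ($r{\left(S,x \right)} = - 2 \cdot 3 \left(-4\right) = \left(-2\right) \left(-12\right) = 24$)
$r{\left(3,-20 \right)} H{\left(-18,-15 \right)} - 84 = 24 \left(-4\right) - 84 = -96 - 84 = -180$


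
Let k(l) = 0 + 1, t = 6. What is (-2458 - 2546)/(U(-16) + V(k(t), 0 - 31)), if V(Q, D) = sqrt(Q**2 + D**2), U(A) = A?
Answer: -40032/353 - 2502*sqrt(962)/353 ≈ -333.24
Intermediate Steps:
k(l) = 1
V(Q, D) = sqrt(D**2 + Q**2)
(-2458 - 2546)/(U(-16) + V(k(t), 0 - 31)) = (-2458 - 2546)/(-16 + sqrt((0 - 31)**2 + 1**2)) = -5004/(-16 + sqrt((-31)**2 + 1)) = -5004/(-16 + sqrt(961 + 1)) = -5004/(-16 + sqrt(962))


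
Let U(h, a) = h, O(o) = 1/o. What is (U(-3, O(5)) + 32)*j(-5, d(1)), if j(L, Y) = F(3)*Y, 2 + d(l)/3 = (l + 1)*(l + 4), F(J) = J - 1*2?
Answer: 696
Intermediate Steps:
O(o) = 1/o
F(J) = -2 + J (F(J) = J - 2 = -2 + J)
d(l) = -6 + 3*(1 + l)*(4 + l) (d(l) = -6 + 3*((l + 1)*(l + 4)) = -6 + 3*((1 + l)*(4 + l)) = -6 + 3*(1 + l)*(4 + l))
j(L, Y) = Y (j(L, Y) = (-2 + 3)*Y = 1*Y = Y)
(U(-3, O(5)) + 32)*j(-5, d(1)) = (-3 + 32)*(6 + 3*1**2 + 15*1) = 29*(6 + 3*1 + 15) = 29*(6 + 3 + 15) = 29*24 = 696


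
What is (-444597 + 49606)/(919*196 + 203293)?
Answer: -394991/383417 ≈ -1.0302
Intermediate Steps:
(-444597 + 49606)/(919*196 + 203293) = -394991/(180124 + 203293) = -394991/383417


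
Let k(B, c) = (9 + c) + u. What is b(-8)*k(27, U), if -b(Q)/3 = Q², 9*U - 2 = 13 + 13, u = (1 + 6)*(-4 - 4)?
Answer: 25280/3 ≈ 8426.7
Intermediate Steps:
u = -56 (u = 7*(-8) = -56)
U = 28/9 (U = 2/9 + (13 + 13)/9 = 2/9 + (⅑)*26 = 2/9 + 26/9 = 28/9 ≈ 3.1111)
b(Q) = -3*Q²
k(B, c) = -47 + c (k(B, c) = (9 + c) - 56 = -47 + c)
b(-8)*k(27, U) = (-3*(-8)²)*(-47 + 28/9) = -3*64*(-395/9) = -192*(-395/9) = 25280/3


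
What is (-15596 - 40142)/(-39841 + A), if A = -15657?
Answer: 27869/27749 ≈ 1.0043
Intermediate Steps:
(-15596 - 40142)/(-39841 + A) = (-15596 - 40142)/(-39841 - 15657) = -55738/(-55498) = -55738*(-1/55498) = 27869/27749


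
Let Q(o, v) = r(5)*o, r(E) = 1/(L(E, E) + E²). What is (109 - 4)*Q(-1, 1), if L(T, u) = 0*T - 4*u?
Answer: -21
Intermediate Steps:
L(T, u) = -4*u (L(T, u) = 0 - 4*u = -4*u)
r(E) = 1/(E² - 4*E) (r(E) = 1/(-4*E + E²) = 1/(E² - 4*E))
Q(o, v) = o/5 (Q(o, v) = (1/(5*(-4 + 5)))*o = ((⅕)/1)*o = ((⅕)*1)*o = o/5)
(109 - 4)*Q(-1, 1) = (109 - 4)*((⅕)*(-1)) = 105*(-⅕) = -21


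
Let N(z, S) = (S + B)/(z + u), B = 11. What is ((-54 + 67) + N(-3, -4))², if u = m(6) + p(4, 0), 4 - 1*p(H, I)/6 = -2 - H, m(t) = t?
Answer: 13924/81 ≈ 171.90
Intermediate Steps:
p(H, I) = 36 + 6*H (p(H, I) = 24 - 6*(-2 - H) = 24 + (12 + 6*H) = 36 + 6*H)
u = 66 (u = 6 + (36 + 6*4) = 6 + (36 + 24) = 6 + 60 = 66)
N(z, S) = (11 + S)/(66 + z) (N(z, S) = (S + 11)/(z + 66) = (11 + S)/(66 + z))
((-54 + 67) + N(-3, -4))² = ((-54 + 67) + (11 - 4)/(66 - 3))² = (13 + 7/63)² = (13 + (1/63)*7)² = (13 + ⅑)² = (118/9)² = 13924/81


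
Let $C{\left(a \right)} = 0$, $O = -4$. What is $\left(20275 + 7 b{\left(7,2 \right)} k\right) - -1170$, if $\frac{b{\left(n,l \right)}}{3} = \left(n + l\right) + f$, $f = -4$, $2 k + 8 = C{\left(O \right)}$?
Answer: $21025$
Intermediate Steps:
$k = -4$ ($k = -4 + \frac{1}{2} \cdot 0 = -4 + 0 = -4$)
$b{\left(n,l \right)} = -12 + 3 l + 3 n$ ($b{\left(n,l \right)} = 3 \left(\left(n + l\right) - 4\right) = 3 \left(\left(l + n\right) - 4\right) = 3 \left(-4 + l + n\right) = -12 + 3 l + 3 n$)
$\left(20275 + 7 b{\left(7,2 \right)} k\right) - -1170 = \left(20275 + 7 \left(-12 + 3 \cdot 2 + 3 \cdot 7\right) \left(-4\right)\right) - -1170 = \left(20275 + 7 \left(-12 + 6 + 21\right) \left(-4\right)\right) + 1170 = \left(20275 + 7 \cdot 15 \left(-4\right)\right) + 1170 = \left(20275 + 7 \left(-60\right)\right) + 1170 = \left(20275 - 420\right) + 1170 = 19855 + 1170 = 21025$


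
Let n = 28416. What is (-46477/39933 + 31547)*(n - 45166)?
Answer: -21100307889500/39933 ≈ -5.2839e+8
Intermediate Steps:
(-46477/39933 + 31547)*(n - 45166) = (-46477/39933 + 31547)*(28416 - 45166) = (-46477*1/39933 + 31547)*(-16750) = (-46477/39933 + 31547)*(-16750) = (1259719874/39933)*(-16750) = -21100307889500/39933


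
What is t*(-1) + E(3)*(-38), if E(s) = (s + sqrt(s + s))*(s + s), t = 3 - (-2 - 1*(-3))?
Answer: -686 - 228*sqrt(6) ≈ -1244.5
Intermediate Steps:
t = 2 (t = 3 - (-2 + 3) = 3 - 1*1 = 3 - 1 = 2)
E(s) = 2*s*(s + sqrt(2)*sqrt(s)) (E(s) = (s + sqrt(2*s))*(2*s) = (s + sqrt(2)*sqrt(s))*(2*s) = 2*s*(s + sqrt(2)*sqrt(s)))
t*(-1) + E(3)*(-38) = 2*(-1) + (2*3**2 + 2*sqrt(2)*3**(3/2))*(-38) = -2 + (2*9 + 2*sqrt(2)*(3*sqrt(3)))*(-38) = -2 + (18 + 6*sqrt(6))*(-38) = -2 + (-684 - 228*sqrt(6)) = -686 - 228*sqrt(6)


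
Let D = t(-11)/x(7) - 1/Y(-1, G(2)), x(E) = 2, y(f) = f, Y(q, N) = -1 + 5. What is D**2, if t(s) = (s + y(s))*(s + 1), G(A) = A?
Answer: 192721/16 ≈ 12045.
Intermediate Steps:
Y(q, N) = 4
t(s) = 2*s*(1 + s) (t(s) = (s + s)*(s + 1) = (2*s)*(1 + s) = 2*s*(1 + s))
D = 439/4 (D = (2*(-11)*(1 - 11))/2 - 1/4 = (2*(-11)*(-10))*(1/2) - 1*1/4 = 220*(1/2) - 1/4 = 110 - 1/4 = 439/4 ≈ 109.75)
D**2 = (439/4)**2 = 192721/16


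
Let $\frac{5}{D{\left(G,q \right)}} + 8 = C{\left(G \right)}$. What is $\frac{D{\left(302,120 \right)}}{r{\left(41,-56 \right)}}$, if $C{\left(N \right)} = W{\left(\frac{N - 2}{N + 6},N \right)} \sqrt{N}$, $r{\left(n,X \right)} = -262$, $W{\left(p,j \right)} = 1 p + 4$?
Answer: $- \frac{59290}{2876800741} - \frac{147455 \sqrt{302}}{11507202964} \approx -0.0002433$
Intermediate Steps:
$W{\left(p,j \right)} = 4 + p$ ($W{\left(p,j \right)} = p + 4 = 4 + p$)
$C{\left(N \right)} = \sqrt{N} \left(4 + \frac{-2 + N}{6 + N}\right)$ ($C{\left(N \right)} = \left(4 + \frac{N - 2}{N + 6}\right) \sqrt{N} = \left(4 + \frac{-2 + N}{6 + N}\right) \sqrt{N} = \sqrt{N} \left(4 + \frac{-2 + N}{6 + N}\right)$)
$D{\left(G,q \right)} = \frac{5}{-8 + \frac{\sqrt{G} \left(22 + 5 G\right)}{6 + G}}$
$\frac{D{\left(302,120 \right)}}{r{\left(41,-56 \right)}} = \frac{5 \frac{1}{-48 - 2416 + \sqrt{302} \left(22 + 5 \cdot 302\right)} \left(6 + 302\right)}{-262} = 5 \frac{1}{-48 - 2416 + \sqrt{302} \left(22 + 1510\right)} 308 \left(- \frac{1}{262}\right) = 5 \frac{1}{-48 - 2416 + \sqrt{302} \cdot 1532} \cdot 308 \left(- \frac{1}{262}\right) = 5 \frac{1}{-48 - 2416 + 1532 \sqrt{302}} \cdot 308 \left(- \frac{1}{262}\right) = 5 \frac{1}{-2464 + 1532 \sqrt{302}} \cdot 308 \left(- \frac{1}{262}\right) = \frac{1540}{-2464 + 1532 \sqrt{302}} \left(- \frac{1}{262}\right) = - \frac{770}{131 \left(-2464 + 1532 \sqrt{302}\right)}$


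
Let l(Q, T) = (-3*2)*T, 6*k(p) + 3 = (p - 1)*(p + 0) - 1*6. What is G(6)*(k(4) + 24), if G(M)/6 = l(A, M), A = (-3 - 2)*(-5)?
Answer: -5292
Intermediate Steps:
A = 25 (A = -5*(-5) = 25)
k(p) = -3/2 + p*(-1 + p)/6 (k(p) = -½ + ((p - 1)*(p + 0) - 1*6)/6 = -½ + ((-1 + p)*p - 6)/6 = -½ + (p*(-1 + p) - 6)/6 = -½ + (-6 + p*(-1 + p))/6 = -½ + (-1 + p*(-1 + p)/6) = -3/2 + p*(-1 + p)/6)
l(Q, T) = -6*T
G(M) = -36*M (G(M) = 6*(-6*M) = -36*M)
G(6)*(k(4) + 24) = (-36*6)*((-3/2 - ⅙*4 + (⅙)*4²) + 24) = -216*((-3/2 - ⅔ + (⅙)*16) + 24) = -216*((-3/2 - ⅔ + 8/3) + 24) = -216*(½ + 24) = -216*49/2 = -5292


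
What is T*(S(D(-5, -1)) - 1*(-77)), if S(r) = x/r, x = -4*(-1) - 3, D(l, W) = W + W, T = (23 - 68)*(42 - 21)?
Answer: -144585/2 ≈ -72293.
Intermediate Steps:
T = -945 (T = -45*21 = -945)
D(l, W) = 2*W
x = 1 (x = 4 - 3 = 1)
S(r) = 1/r
T*(S(D(-5, -1)) - 1*(-77)) = -945*(1/(2*(-1)) - 1*(-77)) = -945*(1/(-2) + 77) = -945*(-½ + 77) = -945*153/2 = -144585/2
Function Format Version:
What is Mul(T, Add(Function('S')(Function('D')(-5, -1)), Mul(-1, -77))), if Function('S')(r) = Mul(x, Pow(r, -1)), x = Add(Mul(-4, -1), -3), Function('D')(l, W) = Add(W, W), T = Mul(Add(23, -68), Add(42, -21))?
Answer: Rational(-144585, 2) ≈ -72293.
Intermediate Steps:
T = -945 (T = Mul(-45, 21) = -945)
Function('D')(l, W) = Mul(2, W)
x = 1 (x = Add(4, -3) = 1)
Function('S')(r) = Pow(r, -1) (Function('S')(r) = Mul(1, Pow(r, -1)) = Pow(r, -1))
Mul(T, Add(Function('S')(Function('D')(-5, -1)), Mul(-1, -77))) = Mul(-945, Add(Pow(Mul(2, -1), -1), Mul(-1, -77))) = Mul(-945, Add(Pow(-2, -1), 77)) = Mul(-945, Add(Rational(-1, 2), 77)) = Mul(-945, Rational(153, 2)) = Rational(-144585, 2)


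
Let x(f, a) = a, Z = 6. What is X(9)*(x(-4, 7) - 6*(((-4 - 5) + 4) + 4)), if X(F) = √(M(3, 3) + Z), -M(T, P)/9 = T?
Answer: 13*I*√21 ≈ 59.573*I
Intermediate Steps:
M(T, P) = -9*T
X(F) = I*√21 (X(F) = √(-9*3 + 6) = √(-27 + 6) = √(-21) = I*√21)
X(9)*(x(-4, 7) - 6*(((-4 - 5) + 4) + 4)) = (I*√21)*(7 - 6*(((-4 - 5) + 4) + 4)) = (I*√21)*(7 - 6*((-9 + 4) + 4)) = (I*√21)*(7 - 6*(-5 + 4)) = (I*√21)*(7 - 6*(-1)) = (I*√21)*(7 + 6) = (I*√21)*13 = 13*I*√21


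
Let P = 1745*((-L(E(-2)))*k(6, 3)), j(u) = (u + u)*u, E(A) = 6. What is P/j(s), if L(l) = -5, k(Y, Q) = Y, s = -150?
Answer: 349/300 ≈ 1.1633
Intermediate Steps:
j(u) = 2*u**2 (j(u) = (2*u)*u = 2*u**2)
P = 52350 (P = 1745*(-1*(-5)*6) = 1745*(5*6) = 1745*30 = 52350)
P/j(s) = 52350/((2*(-150)**2)) = 52350/((2*22500)) = 52350/45000 = 52350*(1/45000) = 349/300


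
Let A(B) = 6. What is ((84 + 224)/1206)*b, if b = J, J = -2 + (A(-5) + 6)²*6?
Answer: 132748/603 ≈ 220.15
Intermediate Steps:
J = 862 (J = -2 + (6 + 6)²*6 = -2 + 12²*6 = -2 + 144*6 = -2 + 864 = 862)
b = 862
((84 + 224)/1206)*b = ((84 + 224)/1206)*862 = (308*(1/1206))*862 = (154/603)*862 = 132748/603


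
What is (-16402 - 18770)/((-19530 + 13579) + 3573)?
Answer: 17586/1189 ≈ 14.791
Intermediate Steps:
(-16402 - 18770)/((-19530 + 13579) + 3573) = -35172/(-5951 + 3573) = -35172/(-2378) = -35172*(-1/2378) = 17586/1189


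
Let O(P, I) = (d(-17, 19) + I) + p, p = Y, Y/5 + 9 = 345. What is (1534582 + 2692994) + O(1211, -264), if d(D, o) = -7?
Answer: 4228985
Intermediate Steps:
Y = 1680 (Y = -45 + 5*345 = -45 + 1725 = 1680)
p = 1680
O(P, I) = 1673 + I (O(P, I) = (-7 + I) + 1680 = 1673 + I)
(1534582 + 2692994) + O(1211, -264) = (1534582 + 2692994) + (1673 - 264) = 4227576 + 1409 = 4228985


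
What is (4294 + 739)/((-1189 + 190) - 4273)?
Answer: -5033/5272 ≈ -0.95467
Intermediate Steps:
(4294 + 739)/((-1189 + 190) - 4273) = 5033/(-999 - 4273) = 5033/(-5272) = 5033*(-1/5272) = -5033/5272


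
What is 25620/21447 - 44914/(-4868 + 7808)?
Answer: -16443477/1167670 ≈ -14.082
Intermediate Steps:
25620/21447 - 44914/(-4868 + 7808) = 25620*(1/21447) - 44914/2940 = 8540/7149 - 44914*1/2940 = 8540/7149 - 22457/1470 = -16443477/1167670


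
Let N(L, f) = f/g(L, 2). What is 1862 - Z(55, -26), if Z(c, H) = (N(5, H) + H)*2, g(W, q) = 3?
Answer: 5794/3 ≈ 1931.3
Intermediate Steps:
N(L, f) = f/3
Z(c, H) = 8*H/3 (Z(c, H) = (H/3 + H)*2 = (4*H/3)*2 = 8*H/3)
1862 - Z(55, -26) = 1862 - 8*(-26)/3 = 1862 - 1*(-208/3) = 1862 + 208/3 = 5794/3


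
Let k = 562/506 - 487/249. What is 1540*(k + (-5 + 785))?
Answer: 6871818520/5727 ≈ 1.1999e+6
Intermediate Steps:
k = -53242/62997 (k = 562*(1/506) - 487*1/249 = 281/253 - 487/249 = -53242/62997 ≈ -0.84515)
1540*(k + (-5 + 785)) = 1540*(-53242/62997 + (-5 + 785)) = 1540*(-53242/62997 + 780) = 1540*(49084418/62997) = 6871818520/5727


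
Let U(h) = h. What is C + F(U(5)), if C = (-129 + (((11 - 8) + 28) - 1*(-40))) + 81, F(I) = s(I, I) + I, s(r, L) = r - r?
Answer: 28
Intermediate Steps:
s(r, L) = 0
F(I) = I (F(I) = 0 + I = I)
C = 23 (C = (-129 + ((3 + 28) + 40)) + 81 = (-129 + (31 + 40)) + 81 = (-129 + 71) + 81 = -58 + 81 = 23)
C + F(U(5)) = 23 + 5 = 28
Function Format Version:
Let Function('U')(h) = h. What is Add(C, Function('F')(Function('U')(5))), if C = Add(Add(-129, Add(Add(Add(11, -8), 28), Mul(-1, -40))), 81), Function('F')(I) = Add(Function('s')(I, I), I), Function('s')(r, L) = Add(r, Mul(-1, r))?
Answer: 28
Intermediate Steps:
Function('s')(r, L) = 0
Function('F')(I) = I (Function('F')(I) = Add(0, I) = I)
C = 23 (C = Add(Add(-129, Add(Add(3, 28), 40)), 81) = Add(Add(-129, Add(31, 40)), 81) = Add(Add(-129, 71), 81) = Add(-58, 81) = 23)
Add(C, Function('F')(Function('U')(5))) = Add(23, 5) = 28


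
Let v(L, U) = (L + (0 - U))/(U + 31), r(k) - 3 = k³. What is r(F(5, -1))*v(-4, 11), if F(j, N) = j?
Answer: -320/7 ≈ -45.714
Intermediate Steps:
r(k) = 3 + k³
v(L, U) = (L - U)/(31 + U)
r(F(5, -1))*v(-4, 11) = (3 + 5³)*((-4 - 1*11)/(31 + 11)) = (3 + 125)*((-4 - 11)/42) = 128*((1/42)*(-15)) = 128*(-5/14) = -320/7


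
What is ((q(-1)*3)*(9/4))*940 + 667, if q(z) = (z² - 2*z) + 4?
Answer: 45082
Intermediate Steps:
q(z) = 4 + z² - 2*z
((q(-1)*3)*(9/4))*940 + 667 = (((4 + (-1)² - 2*(-1))*3)*(9/4))*940 + 667 = (((4 + 1 + 2)*3)*(9*(¼)))*940 + 667 = ((7*3)*(9/4))*940 + 667 = (21*(9/4))*940 + 667 = (189/4)*940 + 667 = 44415 + 667 = 45082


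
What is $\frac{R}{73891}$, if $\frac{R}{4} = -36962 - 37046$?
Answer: $- \frac{296032}{73891} \approx -4.0063$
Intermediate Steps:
$R = -296032$ ($R = 4 \left(-36962 - 37046\right) = 4 \left(-74008\right) = -296032$)
$\frac{R}{73891} = - \frac{296032}{73891}$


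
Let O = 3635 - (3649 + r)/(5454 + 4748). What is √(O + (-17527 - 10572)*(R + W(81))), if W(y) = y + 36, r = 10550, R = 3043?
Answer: I*√9241251987779018/10202 ≈ 9422.8*I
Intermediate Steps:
O = 37070071/10202 (O = 3635 - (3649 + 10550)/(5454 + 4748) = 3635 - 14199/10202 = 37070071/10202 ≈ 3633.6)
W(y) = 36 + y
√(O + (-17527 - 10572)*(R + W(81))) = √(37070071/10202 + (-17527 - 10572)*(3043 + (36 + 81))) = √(37070071/10202 - 28099*(3043 + 117)) = √(37070071/10202 - 28099*3160) = √(37070071/10202 - 88792840) = √(-905827483609/10202) = I*√9241251987779018/10202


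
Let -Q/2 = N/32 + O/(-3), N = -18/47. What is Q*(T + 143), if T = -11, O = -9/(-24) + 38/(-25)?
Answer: -229361/2350 ≈ -97.600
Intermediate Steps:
O = -229/200 (O = -9*(-1/24) + 38*(-1/25) = 3/8 - 38/25 = -229/200 ≈ -1.1450)
N = -18/47 (N = -18*1/47 = -18/47 ≈ -0.38298)
Q = -20851/28200 (Q = -2*(-18/47/32 - 229/200/(-3)) = -2*(-18/47*1/32 - 229/200*(-⅓)) = -2*(-9/752 + 229/600) = -2*20851/56400 = -20851/28200 ≈ -0.73940)
Q*(T + 143) = -20851*(-11 + 143)/28200 = -20851/28200*132 = -229361/2350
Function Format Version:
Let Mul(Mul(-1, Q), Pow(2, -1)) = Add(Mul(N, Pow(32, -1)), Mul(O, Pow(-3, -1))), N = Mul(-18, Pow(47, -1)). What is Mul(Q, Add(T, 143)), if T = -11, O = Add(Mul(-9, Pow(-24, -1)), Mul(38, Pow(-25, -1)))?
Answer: Rational(-229361, 2350) ≈ -97.600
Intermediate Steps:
O = Rational(-229, 200) (O = Add(Mul(-9, Rational(-1, 24)), Mul(38, Rational(-1, 25))) = Add(Rational(3, 8), Rational(-38, 25)) = Rational(-229, 200) ≈ -1.1450)
N = Rational(-18, 47) (N = Mul(-18, Rational(1, 47)) = Rational(-18, 47) ≈ -0.38298)
Q = Rational(-20851, 28200) (Q = Mul(-2, Add(Mul(Rational(-18, 47), Pow(32, -1)), Mul(Rational(-229, 200), Pow(-3, -1)))) = Mul(-2, Add(Mul(Rational(-18, 47), Rational(1, 32)), Mul(Rational(-229, 200), Rational(-1, 3)))) = Mul(-2, Add(Rational(-9, 752), Rational(229, 600))) = Mul(-2, Rational(20851, 56400)) = Rational(-20851, 28200) ≈ -0.73940)
Mul(Q, Add(T, 143)) = Mul(Rational(-20851, 28200), Add(-11, 143)) = Mul(Rational(-20851, 28200), 132) = Rational(-229361, 2350)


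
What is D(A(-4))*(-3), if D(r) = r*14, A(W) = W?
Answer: 168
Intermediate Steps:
D(r) = 14*r
D(A(-4))*(-3) = (14*(-4))*(-3) = -56*(-3) = 168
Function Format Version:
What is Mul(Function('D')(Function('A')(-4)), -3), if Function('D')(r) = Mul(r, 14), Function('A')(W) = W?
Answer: 168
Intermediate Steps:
Function('D')(r) = Mul(14, r)
Mul(Function('D')(Function('A')(-4)), -3) = Mul(Mul(14, -4), -3) = Mul(-56, -3) = 168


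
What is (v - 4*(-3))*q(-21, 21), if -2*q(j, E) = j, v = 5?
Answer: 357/2 ≈ 178.50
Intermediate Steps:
q(j, E) = -j/2
(v - 4*(-3))*q(-21, 21) = (5 - 4*(-3))*(-½*(-21)) = (5 + 12)*(21/2) = 17*(21/2) = 357/2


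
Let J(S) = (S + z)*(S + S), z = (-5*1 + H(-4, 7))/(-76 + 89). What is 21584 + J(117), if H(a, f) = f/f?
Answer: 48890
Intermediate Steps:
H(a, f) = 1
z = -4/13 (z = (-5*1 + 1)/(-76 + 89) = (-5 + 1)/13 = -4*1/13 = -4/13 ≈ -0.30769)
J(S) = 2*S*(-4/13 + S) (J(S) = (S - 4/13)*(S + S) = (-4/13 + S)*(2*S) = 2*S*(-4/13 + S))
21584 + J(117) = 21584 + (2/13)*117*(-4 + 13*117) = 21584 + (2/13)*117*(-4 + 1521) = 21584 + (2/13)*117*1517 = 21584 + 27306 = 48890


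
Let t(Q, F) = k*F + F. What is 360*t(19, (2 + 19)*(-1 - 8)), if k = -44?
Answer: 2925720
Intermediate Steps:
t(Q, F) = -43*F (t(Q, F) = -44*F + F = -43*F)
360*t(19, (2 + 19)*(-1 - 8)) = 360*(-43*(2 + 19)*(-1 - 8)) = 360*(-903*(-9)) = 360*(-43*(-189)) = 360*8127 = 2925720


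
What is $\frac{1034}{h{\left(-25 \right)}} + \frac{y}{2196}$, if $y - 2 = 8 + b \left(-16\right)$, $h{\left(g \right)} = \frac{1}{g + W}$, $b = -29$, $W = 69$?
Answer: $\frac{16651615}{366} \approx 45496.0$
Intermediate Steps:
$h{\left(g \right)} = \frac{1}{69 + g}$ ($h{\left(g \right)} = \frac{1}{g + 69} = \frac{1}{69 + g}$)
$y = 474$ ($y = 2 + \left(8 - -464\right) = 2 + \left(8 + 464\right) = 2 + 472 = 474$)
$\frac{1034}{h{\left(-25 \right)}} + \frac{y}{2196} = \frac{1034}{\frac{1}{69 - 25}} + \frac{474}{2196} = \frac{1034}{\frac{1}{44}} + 474 \cdot \frac{1}{2196} = 1034 \frac{1}{\frac{1}{44}} + \frac{79}{366} = 1034 \cdot 44 + \frac{79}{366} = 45496 + \frac{79}{366} = \frac{16651615}{366}$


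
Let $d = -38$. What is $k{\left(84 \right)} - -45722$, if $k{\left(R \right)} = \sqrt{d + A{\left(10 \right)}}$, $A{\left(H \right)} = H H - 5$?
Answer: $45722 + \sqrt{57} \approx 45730.0$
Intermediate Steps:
$A{\left(H \right)} = -5 + H^{2}$ ($A{\left(H \right)} = H^{2} - 5 = -5 + H^{2}$)
$k{\left(R \right)} = \sqrt{57}$ ($k{\left(R \right)} = \sqrt{-38 - \left(5 - 10^{2}\right)} = \sqrt{-38 + \left(-5 + 100\right)} = \sqrt{-38 + 95} = \sqrt{57}$)
$k{\left(84 \right)} - -45722 = \sqrt{57} - -45722 = \sqrt{57} + 45722 = 45722 + \sqrt{57}$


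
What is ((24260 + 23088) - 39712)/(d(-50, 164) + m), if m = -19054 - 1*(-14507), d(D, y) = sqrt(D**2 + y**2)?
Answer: -34720892/20645813 - 15272*sqrt(7349)/20645813 ≈ -1.7452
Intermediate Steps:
m = -4547 (m = -19054 + 14507 = -4547)
((24260 + 23088) - 39712)/(d(-50, 164) + m) = ((24260 + 23088) - 39712)/(sqrt((-50)**2 + 164**2) - 4547) = (47348 - 39712)/(sqrt(2500 + 26896) - 4547) = 7636/(sqrt(29396) - 4547) = 7636/(2*sqrt(7349) - 4547) = 7636/(-4547 + 2*sqrt(7349))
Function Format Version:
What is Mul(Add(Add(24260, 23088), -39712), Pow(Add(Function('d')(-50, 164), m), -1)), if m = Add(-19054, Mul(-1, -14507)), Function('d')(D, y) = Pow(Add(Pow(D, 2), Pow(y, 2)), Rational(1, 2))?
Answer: Add(Rational(-34720892, 20645813), Mul(Rational(-15272, 20645813), Pow(7349, Rational(1, 2)))) ≈ -1.7452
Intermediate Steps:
m = -4547 (m = Add(-19054, 14507) = -4547)
Mul(Add(Add(24260, 23088), -39712), Pow(Add(Function('d')(-50, 164), m), -1)) = Mul(Add(Add(24260, 23088), -39712), Pow(Add(Pow(Add(Pow(-50, 2), Pow(164, 2)), Rational(1, 2)), -4547), -1)) = Mul(Add(47348, -39712), Pow(Add(Pow(Add(2500, 26896), Rational(1, 2)), -4547), -1)) = Mul(7636, Pow(Add(Pow(29396, Rational(1, 2)), -4547), -1)) = Mul(7636, Pow(Add(Mul(2, Pow(7349, Rational(1, 2))), -4547), -1)) = Mul(7636, Pow(Add(-4547, Mul(2, Pow(7349, Rational(1, 2)))), -1))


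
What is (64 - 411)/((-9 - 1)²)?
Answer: -347/100 ≈ -3.4700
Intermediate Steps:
(64 - 411)/((-9 - 1)²) = -347/((-10)²) = -347/100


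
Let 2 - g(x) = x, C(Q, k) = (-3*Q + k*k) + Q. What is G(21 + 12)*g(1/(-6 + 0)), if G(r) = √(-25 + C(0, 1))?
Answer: 13*I*√6/3 ≈ 10.614*I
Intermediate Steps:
C(Q, k) = k² - 2*Q (C(Q, k) = (-3*Q + k²) + Q = (k² - 3*Q) + Q = k² - 2*Q)
g(x) = 2 - x
G(r) = 2*I*√6 (G(r) = √(-25 + (1² - 2*0)) = √(-25 + (1 + 0)) = √(-25 + 1) = √(-24) = 2*I*√6)
G(21 + 12)*g(1/(-6 + 0)) = (2*I*√6)*(2 - 1/(-6 + 0)) = (2*I*√6)*(2 - 1/(-6)) = (2*I*√6)*(2 - 1*(-⅙)) = (2*I*√6)*(2 + ⅙) = (2*I*√6)*(13/6) = 13*I*√6/3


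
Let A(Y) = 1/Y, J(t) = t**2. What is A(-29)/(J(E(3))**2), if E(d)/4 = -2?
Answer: -1/118784 ≈ -8.4186e-6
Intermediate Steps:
E(d) = -8 (E(d) = 4*(-2) = -8)
A(-29)/(J(E(3))**2) = 1/((-29)*(((-8)**2)**2)) = -1/(29*(64**2)) = -1/29/4096 = -1/29*1/4096 = -1/118784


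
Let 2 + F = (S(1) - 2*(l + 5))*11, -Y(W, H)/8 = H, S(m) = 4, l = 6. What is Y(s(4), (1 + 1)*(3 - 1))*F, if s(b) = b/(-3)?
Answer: 6400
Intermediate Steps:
s(b) = -b/3 (s(b) = b*(-1/3) = -b/3)
Y(W, H) = -8*H
F = -200 (F = -2 + (4 - 2*(6 + 5))*11 = -2 + (4 - 2*11)*11 = -2 + (4 - 22)*11 = -2 - 18*11 = -2 - 198 = -200)
Y(s(4), (1 + 1)*(3 - 1))*F = -8*(1 + 1)*(3 - 1)*(-200) = -16*2*(-200) = -8*4*(-200) = -32*(-200) = 6400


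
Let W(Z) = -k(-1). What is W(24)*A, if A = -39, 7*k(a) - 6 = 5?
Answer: 429/7 ≈ 61.286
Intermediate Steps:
k(a) = 11/7 (k(a) = 6/7 + (⅐)*5 = 6/7 + 5/7 = 11/7)
W(Z) = -11/7 (W(Z) = -1*11/7 = -11/7)
W(24)*A = -11/7*(-39) = 429/7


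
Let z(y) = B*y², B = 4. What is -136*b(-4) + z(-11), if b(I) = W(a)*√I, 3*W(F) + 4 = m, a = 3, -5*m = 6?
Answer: 484 + 7072*I/15 ≈ 484.0 + 471.47*I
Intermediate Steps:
m = -6/5 (m = -⅕*6 = -6/5 ≈ -1.2000)
W(F) = -26/15 (W(F) = -4/3 + (⅓)*(-6/5) = -4/3 - ⅖ = -26/15)
b(I) = -26*√I/15
z(y) = 4*y²
-136*b(-4) + z(-11) = -(-3536)*√(-4)/15 + 4*(-11)² = -(-3536)*2*I/15 + 4*121 = -(-7072)*I/15 + 484 = 7072*I/15 + 484 = 484 + 7072*I/15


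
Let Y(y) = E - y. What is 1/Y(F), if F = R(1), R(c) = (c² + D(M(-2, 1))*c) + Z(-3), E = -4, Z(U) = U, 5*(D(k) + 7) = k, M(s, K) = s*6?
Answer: 5/37 ≈ 0.13514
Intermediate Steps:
M(s, K) = 6*s
D(k) = -7 + k/5
R(c) = -3 + c² - 47*c/5 (R(c) = (c² + (-7 + (6*(-2))/5)*c) - 3 = (c² + (-7 + (⅕)*(-12))*c) - 3 = (c² + (-7 - 12/5)*c) - 3 = (c² - 47*c/5) - 3 = -3 + c² - 47*c/5)
F = -57/5 (F = -3 + 1² - 47/5*1 = -3 + 1 - 47/5 = -57/5 ≈ -11.400)
Y(y) = -4 - y
1/Y(F) = 1/(-4 - 1*(-57/5)) = 1/(-4 + 57/5) = 1/(37/5) = 5/37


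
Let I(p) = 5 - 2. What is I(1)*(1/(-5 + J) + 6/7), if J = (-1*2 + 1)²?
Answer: 51/28 ≈ 1.8214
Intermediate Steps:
I(p) = 3
J = 1 (J = (-2 + 1)² = (-1)² = 1)
I(1)*(1/(-5 + J) + 6/7) = 3*(1/(-5 + 1) + 6/7) = 3*(1/(-4) + 6*(⅐)) = 3*(-¼ + 6/7) = 3*(17/28) = 51/28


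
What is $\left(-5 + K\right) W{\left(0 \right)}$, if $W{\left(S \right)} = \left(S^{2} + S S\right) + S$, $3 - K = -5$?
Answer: $0$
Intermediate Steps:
$K = 8$ ($K = 3 - -5 = 3 + 5 = 8$)
$W{\left(S \right)} = S + 2 S^{2}$ ($W{\left(S \right)} = \left(S^{2} + S^{2}\right) + S = 2 S^{2} + S = S + 2 S^{2}$)
$\left(-5 + K\right) W{\left(0 \right)} = \left(-5 + 8\right) 0 \left(1 + 2 \cdot 0\right) = 3 \cdot 0 \left(1 + 0\right) = 3 \cdot 0 \cdot 1 = 3 \cdot 0 = 0$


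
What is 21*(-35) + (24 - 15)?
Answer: -726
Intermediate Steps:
21*(-35) + (24 - 15) = -735 + 9 = -726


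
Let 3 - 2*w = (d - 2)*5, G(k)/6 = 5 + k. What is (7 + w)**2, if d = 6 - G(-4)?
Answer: 729/4 ≈ 182.25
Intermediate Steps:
G(k) = 30 + 6*k (G(k) = 6*(5 + k) = 30 + 6*k)
d = 0 (d = 6 - (30 + 6*(-4)) = 6 - (30 - 24) = 6 - 1*6 = 6 - 6 = 0)
w = 13/2 (w = 3/2 - (0 - 2)*5/2 = 3/2 - (-1)*5 = 3/2 - 1/2*(-10) = 3/2 + 5 = 13/2 ≈ 6.5000)
(7 + w)**2 = (7 + 13/2)**2 = (27/2)**2 = 729/4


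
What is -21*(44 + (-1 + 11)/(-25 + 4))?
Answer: -914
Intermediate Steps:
-21*(44 + (-1 + 11)/(-25 + 4)) = -21*(44 + 10/(-21)) = -21*(44 + 10*(-1/21)) = -21*(44 - 10/21) = -21*914/21 = -914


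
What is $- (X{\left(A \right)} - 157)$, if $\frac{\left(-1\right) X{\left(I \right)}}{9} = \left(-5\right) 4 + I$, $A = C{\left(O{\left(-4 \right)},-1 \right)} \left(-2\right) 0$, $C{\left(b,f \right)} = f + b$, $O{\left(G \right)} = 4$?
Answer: $-23$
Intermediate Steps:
$C{\left(b,f \right)} = b + f$
$A = 0$ ($A = \left(4 - 1\right) \left(-2\right) 0 = 3 \left(-2\right) 0 = \left(-6\right) 0 = 0$)
$X{\left(I \right)} = 180 - 9 I$ ($X{\left(I \right)} = - 9 \left(\left(-5\right) 4 + I\right) = - 9 \left(-20 + I\right) = 180 - 9 I$)
$- (X{\left(A \right)} - 157) = - (\left(180 - 0\right) - 157) = - (\left(180 + 0\right) - 157) = - (180 - 157) = \left(-1\right) 23 = -23$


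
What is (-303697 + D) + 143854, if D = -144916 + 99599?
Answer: -205160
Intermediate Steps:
D = -45317
(-303697 + D) + 143854 = (-303697 - 45317) + 143854 = -349014 + 143854 = -205160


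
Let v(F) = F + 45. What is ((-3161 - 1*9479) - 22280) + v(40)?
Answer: -34835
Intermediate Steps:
v(F) = 45 + F
((-3161 - 1*9479) - 22280) + v(40) = ((-3161 - 1*9479) - 22280) + (45 + 40) = ((-3161 - 9479) - 22280) + 85 = (-12640 - 22280) + 85 = -34920 + 85 = -34835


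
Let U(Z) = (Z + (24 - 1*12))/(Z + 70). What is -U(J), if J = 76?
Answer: -44/73 ≈ -0.60274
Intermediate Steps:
U(Z) = (12 + Z)/(70 + Z) (U(Z) = (Z + (24 - 12))/(70 + Z) = (Z + 12)/(70 + Z) = (12 + Z)/(70 + Z))
-U(J) = -(12 + 76)/(70 + 76) = -88/146 = -1*44/73 = -44/73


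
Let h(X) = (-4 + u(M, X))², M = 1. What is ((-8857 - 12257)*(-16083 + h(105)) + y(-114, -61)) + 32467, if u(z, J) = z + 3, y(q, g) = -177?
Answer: 339608752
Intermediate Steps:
u(z, J) = 3 + z
h(X) = 0 (h(X) = (-4 + (3 + 1))² = (-4 + 4)² = 0² = 0)
((-8857 - 12257)*(-16083 + h(105)) + y(-114, -61)) + 32467 = ((-8857 - 12257)*(-16083 + 0) - 177) + 32467 = (-21114*(-16083) - 177) + 32467 = (339576462 - 177) + 32467 = 339576285 + 32467 = 339608752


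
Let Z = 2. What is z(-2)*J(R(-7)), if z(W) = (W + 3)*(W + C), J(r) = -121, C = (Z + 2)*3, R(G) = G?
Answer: -1210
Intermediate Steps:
C = 12 (C = (2 + 2)*3 = 4*3 = 12)
z(W) = (3 + W)*(12 + W) (z(W) = (W + 3)*(W + 12) = (3 + W)*(12 + W))
z(-2)*J(R(-7)) = (36 + (-2)² + 15*(-2))*(-121) = (36 + 4 - 30)*(-121) = 10*(-121) = -1210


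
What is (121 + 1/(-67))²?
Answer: 65707236/4489 ≈ 14637.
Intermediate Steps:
(121 + 1/(-67))² = (121 - 1/67)² = (8106/67)² = 65707236/4489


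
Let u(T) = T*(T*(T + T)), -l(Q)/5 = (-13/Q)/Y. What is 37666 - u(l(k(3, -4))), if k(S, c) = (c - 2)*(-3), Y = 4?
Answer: 7029104959/186624 ≈ 37665.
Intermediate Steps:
k(S, c) = 6 - 3*c (k(S, c) = (-2 + c)*(-3) = 6 - 3*c)
l(Q) = 65/(4*Q) (l(Q) = -5*(-13/Q)/4 = -(-65)/(4*Q) = 65/(4*Q))
u(T) = 2*T³ (u(T) = T*(T*(2*T)) = T*(2*T²) = 2*T³)
37666 - u(l(k(3, -4))) = 37666 - 2*(65/(4*(6 - 3*(-4))))³ = 37666 - 2*(65/(4*(6 + 12)))³ = 37666 - 2*((65/4)/18)³ = 37666 - 2*((65/4)*(1/18))³ = 37666 - 2*(65/72)³ = 37666 - 2*274625/373248 = 37666 - 1*274625/186624 = 37666 - 274625/186624 = 7029104959/186624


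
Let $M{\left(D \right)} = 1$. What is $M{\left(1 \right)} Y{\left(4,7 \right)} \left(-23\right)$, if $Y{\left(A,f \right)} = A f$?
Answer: $-644$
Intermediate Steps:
$M{\left(1 \right)} Y{\left(4,7 \right)} \left(-23\right) = 1 \cdot 4 \cdot 7 \left(-23\right) = 1 \cdot 28 \left(-23\right) = 28 \left(-23\right) = -644$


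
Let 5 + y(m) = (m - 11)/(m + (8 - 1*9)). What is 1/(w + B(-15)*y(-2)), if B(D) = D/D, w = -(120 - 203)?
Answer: 3/247 ≈ 0.012146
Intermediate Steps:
y(m) = -5 + (-11 + m)/(-1 + m) (y(m) = -5 + (m - 11)/(m + (8 - 1*9)) = -5 + (-11 + m)/(m + (8 - 9)) = -5 + (-11 + m)/(m - 1) = -5 + (-11 + m)/(-1 + m))
w = 83 (w = -1*(-83) = 83)
B(D) = 1
1/(w + B(-15)*y(-2)) = 1/(83 + 1*(2*(-3 - 2*(-2))/(-1 - 2))) = 1/(83 + 1*(2*(-3 + 4)/(-3))) = 1/(83 + 1*(2*(-1/3)*1)) = 1/(83 + 1*(-2/3)) = 1/(83 - 2/3) = 1/(247/3) = 3/247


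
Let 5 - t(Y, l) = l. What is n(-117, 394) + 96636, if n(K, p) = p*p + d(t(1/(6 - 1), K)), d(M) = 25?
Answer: 251897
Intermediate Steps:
t(Y, l) = 5 - l
n(K, p) = 25 + p² (n(K, p) = p*p + 25 = p² + 25 = 25 + p²)
n(-117, 394) + 96636 = (25 + 394²) + 96636 = (25 + 155236) + 96636 = 155261 + 96636 = 251897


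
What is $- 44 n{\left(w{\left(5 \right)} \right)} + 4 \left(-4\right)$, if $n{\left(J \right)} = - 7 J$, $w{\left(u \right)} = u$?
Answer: $1524$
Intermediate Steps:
$- 44 n{\left(w{\left(5 \right)} \right)} + 4 \left(-4\right) = - 44 \left(\left(-7\right) 5\right) + 4 \left(-4\right) = \left(-44\right) \left(-35\right) - 16 = 1540 - 16 = 1524$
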